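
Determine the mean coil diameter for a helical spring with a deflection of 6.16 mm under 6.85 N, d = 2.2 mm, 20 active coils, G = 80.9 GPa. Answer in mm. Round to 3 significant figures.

22.0 mm

Required rate k = F/δ = 6.85/6.16 = 1.112 N/mm
D = (Gd⁴/(8N_a·k))^(1/3) = (80.9×10³·2.2⁴/(8·20·1.112))^(1/3)
  = (10651.5)^(1/3) = 22.0024 mm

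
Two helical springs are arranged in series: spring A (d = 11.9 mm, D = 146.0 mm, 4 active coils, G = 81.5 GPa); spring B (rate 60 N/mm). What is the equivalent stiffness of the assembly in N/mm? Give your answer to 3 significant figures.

k_A = Gd⁴/(8D³N_a) = (81.5×10³)(11.9⁴)/(8·146.0³·4) = 16.411 N/mm
Series: 1/k_eq = 1/16.411 + 1/60 = 0.077601; k_eq = 12.886 N/mm

12.9 N/mm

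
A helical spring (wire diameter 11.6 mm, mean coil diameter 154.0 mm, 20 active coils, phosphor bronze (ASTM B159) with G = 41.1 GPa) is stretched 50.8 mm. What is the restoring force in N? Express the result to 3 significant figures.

k = Gd⁴/(8D³N_a) = (41.1×10³)(11.6⁴)/(8·154.0³·20) = 1.2735 N/mm
F = k·δ = 1.2735 × 50.8 = 64.693 N

64.7 N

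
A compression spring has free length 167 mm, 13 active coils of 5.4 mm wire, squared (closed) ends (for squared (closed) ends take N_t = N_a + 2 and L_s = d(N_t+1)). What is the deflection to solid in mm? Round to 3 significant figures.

N_t = 15; L_s = 5.4·16 = 86.4 mm
δ_solid = L₀ − L_s = 167 − 86.4 = 80.6 mm

80.6 mm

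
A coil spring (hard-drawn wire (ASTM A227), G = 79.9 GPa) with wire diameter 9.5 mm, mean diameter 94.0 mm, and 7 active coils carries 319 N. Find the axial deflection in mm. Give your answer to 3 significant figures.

k = Gd⁴/(8D³N_a) = (79.9×10³)(9.5⁴)/(8·94.0³·7) = 13.992 N/mm
δ = F/k = 319 / 13.992 = 22.799 mm

22.8 mm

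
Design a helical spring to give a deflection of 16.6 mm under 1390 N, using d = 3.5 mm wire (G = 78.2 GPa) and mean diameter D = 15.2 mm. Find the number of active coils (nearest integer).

5

Required rate k = F/δ = 1390/16.6 = 83.735 N/mm
N_a = Gd⁴/(8D³k) = (78.2×10³ × 3.5⁴)/(8 × 15.2³ × 83.735)
    = 1.17349e+07 / 2.35249e+06 = 4.988 → 5 coils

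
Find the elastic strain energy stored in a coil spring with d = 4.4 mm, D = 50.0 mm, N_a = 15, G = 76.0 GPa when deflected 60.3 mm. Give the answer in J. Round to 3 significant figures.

k = Gd⁴/(8D³N_a) = (76.0×10³)(4.4⁴)/(8·50.0³·15) = 1.899 N/mm
U = ½kδ² = 0.5 × 1.899 × 60.3² = 3452.5 N·mm = 3.4525 J

3.45 J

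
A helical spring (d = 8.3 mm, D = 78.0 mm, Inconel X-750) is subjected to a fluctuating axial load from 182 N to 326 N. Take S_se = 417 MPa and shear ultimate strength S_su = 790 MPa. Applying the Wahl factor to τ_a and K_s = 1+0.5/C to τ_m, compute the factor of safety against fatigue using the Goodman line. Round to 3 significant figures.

C = D/d = 78.0/8.3 = 9.3976; K_W = (4C−1)/(4C−4)+0.615/C = 1.1548; K_s = 1+0.5/C = 1.0532
F_a = (F_max−F_min)/2 = 72 N; F_m = (F_max+F_min)/2 = 254 N
τ_a = K_W·8F_aD/(πd³) = 1.1548 × 25.011 = 28.882 MPa
τ_m = K_s·8F_mD/(πd³) = 1.0532 × 88.234 = 92.928 MPa
Goodman: 1/n_f = τ_a/S_se + τ_m/S_su = 28.882/417 + 92.928/790 = 0.06926 + 0.11763 = 0.18689
n_f = 1/0.18689 = 5.351

5.35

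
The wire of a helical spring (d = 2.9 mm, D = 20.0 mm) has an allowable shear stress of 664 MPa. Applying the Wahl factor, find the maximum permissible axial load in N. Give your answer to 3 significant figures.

C = D/d = 20.0/2.9 = 6.8966
K_W = (4C−1)/(4C−4) + 0.615/C = 26.586/23.586 + 0.0892 = 1.2164
τ_max = K·8FD/(πd³) → F_max = τ_allow·πd³/(8DK)
F_max = 664·π·2.9³/(8·20.0·1.2164) = 50876/194.62 = 261.41 N

261 N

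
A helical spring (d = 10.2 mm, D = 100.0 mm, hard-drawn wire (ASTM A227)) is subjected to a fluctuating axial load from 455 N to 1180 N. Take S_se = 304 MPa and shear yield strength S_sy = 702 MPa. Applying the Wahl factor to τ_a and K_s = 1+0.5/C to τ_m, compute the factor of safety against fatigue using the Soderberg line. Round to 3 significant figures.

C = D/d = 100.0/10.2 = 9.8039; K_W = (4C−1)/(4C−4)+0.615/C = 1.1479; K_s = 1+0.5/C = 1.0510
F_a = (F_max−F_min)/2 = 362.5 N; F_m = (F_max+F_min)/2 = 817.5 N
τ_a = K_W·8F_aD/(πd³) = 1.1479 × 86.986 = 99.853 MPa
τ_m = K_s·8F_mD/(πd³) = 1.0510 × 196.17 = 206.17 MPa
Soderberg: 1/n_f = τ_a/S_se + τ_m/S_sy = 99.853/304 + 206.17/702 = 0.32846 + 0.29369 = 0.62215
n_f = 1/0.62215 = 1.607

1.61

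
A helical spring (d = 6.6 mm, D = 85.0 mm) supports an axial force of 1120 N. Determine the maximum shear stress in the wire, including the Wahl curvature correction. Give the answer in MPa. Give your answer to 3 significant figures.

937 MPa

Spring index C = D/d = 85.0/6.6 = 12.8788
K_W = (4C−1)/(4C−4) + 0.615/C = 50.515/47.515 + 0.0478 = 1.1109
τ₀ = 8FD/(πd³) = 8·1120·85.0/(π·6.6³) = 761600/903.2 = 843.23 MPa
τ_max = K·τ₀ = 1.1109 × 843.23 = 936.73 MPa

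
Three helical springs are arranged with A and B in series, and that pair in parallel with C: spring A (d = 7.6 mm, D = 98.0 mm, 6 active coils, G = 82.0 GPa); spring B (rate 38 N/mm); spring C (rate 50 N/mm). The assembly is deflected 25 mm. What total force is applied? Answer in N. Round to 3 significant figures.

1380 N

k_A = Gd⁴/(8D³N_a) = (82.0×10³)(7.6⁴)/(8·98.0³·6) = 6.0555 N/mm
Springs A,B series: k_AB = 1/(1/6.0555+1/38) = 5.2231 N/mm; parallel with C: k_eq = 5.2231+50 = 55.223 N/mm
F = k_eq·δ = 55.223·25 = 1380.6 N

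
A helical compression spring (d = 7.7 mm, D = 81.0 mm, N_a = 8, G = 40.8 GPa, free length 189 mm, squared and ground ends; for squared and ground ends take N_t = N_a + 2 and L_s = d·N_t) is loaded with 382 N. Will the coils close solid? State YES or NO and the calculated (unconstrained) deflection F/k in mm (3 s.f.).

k = Gd⁴/(8D³N_a) = (40.8×10³)(7.7⁴)/(8·81.0³·8) = 4.2168 N/mm
N_t = 10; L_s = 7.7·10 = 77 mm; δ_solid = L₀ − L_s = 189 − 77 = 112 mm
δ = F/k = 382/4.2168 = 90.589 mm
δ < δ_solid → spring does not go solid

NO, δ = 90.6 mm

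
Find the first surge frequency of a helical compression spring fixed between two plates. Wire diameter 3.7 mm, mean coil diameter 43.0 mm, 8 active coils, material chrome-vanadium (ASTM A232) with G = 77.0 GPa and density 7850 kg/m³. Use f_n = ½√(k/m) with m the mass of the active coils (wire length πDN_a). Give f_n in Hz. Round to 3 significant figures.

88.2 Hz

k = Gd⁴/(8D³N_a) = (77.0×10³)(3.7⁴)/(8·43.0³·8) = 2.836 N/mm = 2836 N/m
Wire length L = πDN_a = π·43.0·8 = 1080.7 mm
m = ρ·(πd²/4)·L = 7850 × 10.752×10⁻⁶ m² × 1.0807 m = 0.091216 kg
f_n = ½√(k/m) = 0.5·√(2836/0.091216) = 0.5·√(31091) = 88.164 Hz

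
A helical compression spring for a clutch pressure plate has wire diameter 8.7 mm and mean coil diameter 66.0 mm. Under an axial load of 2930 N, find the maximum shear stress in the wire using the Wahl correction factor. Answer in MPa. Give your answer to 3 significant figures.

Spring index C = D/d = 66.0/8.7 = 7.5862
K_W = (4C−1)/(4C−4) + 0.615/C = 29.345/26.345 + 0.0811 = 1.1949
τ₀ = 8FD/(πd³) = 8·2930·66.0/(π·8.7³) = 1.54704e+06/2068.7 = 747.81 MPa
τ_max = K·τ₀ = 1.1949 × 747.81 = 893.6 MPa

894 MPa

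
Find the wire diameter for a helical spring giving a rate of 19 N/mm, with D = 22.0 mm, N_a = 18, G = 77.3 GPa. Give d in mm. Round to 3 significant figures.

4.41 mm

d = (8D³N_a·k / G)^(1/4) = (8·22.0³·18·19 / (77.3×10³))^0.25
  = (376.88)^0.25 = 4.4061 mm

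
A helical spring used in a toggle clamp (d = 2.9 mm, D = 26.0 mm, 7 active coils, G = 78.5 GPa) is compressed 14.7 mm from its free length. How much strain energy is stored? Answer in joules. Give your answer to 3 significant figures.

k = Gd⁴/(8D³N_a) = (78.5×10³)(2.9⁴)/(8·26.0³·7) = 5.641 N/mm
U = ½kδ² = 0.5 × 5.641 × 14.7² = 609.48 N·mm = 0.60948 J

0.609 J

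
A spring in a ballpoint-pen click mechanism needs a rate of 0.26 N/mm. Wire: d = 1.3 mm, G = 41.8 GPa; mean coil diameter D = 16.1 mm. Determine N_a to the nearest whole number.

14

N_a = Gd⁴/(8D³k) = (41.8×10³ × 1.3⁴)/(8 × 16.1³ × 0.26)
    = 119385 / 8680.42 = 13.75 → 14 coils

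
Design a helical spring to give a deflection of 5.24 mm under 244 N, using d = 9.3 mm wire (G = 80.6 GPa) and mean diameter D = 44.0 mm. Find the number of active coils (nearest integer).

19

Required rate k = F/δ = 244/5.24 = 46.565 N/mm
N_a = Gd⁴/(8D³k) = (80.6×10³ × 9.3⁴)/(8 × 44.0³ × 46.565)
    = 6.0293e+08 / 3.17327e+07 = 19 → 19 coils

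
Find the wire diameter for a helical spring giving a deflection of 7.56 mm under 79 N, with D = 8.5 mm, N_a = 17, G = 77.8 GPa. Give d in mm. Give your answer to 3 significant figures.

1.83 mm

Required rate k = F/δ = 79/7.56 = 10.45 N/mm
d = (8D³N_a·k / G)^(1/4) = (8·8.5³·17·10.45 / (77.8×10³))^0.25
  = (11.218)^0.25 = 1.8301 mm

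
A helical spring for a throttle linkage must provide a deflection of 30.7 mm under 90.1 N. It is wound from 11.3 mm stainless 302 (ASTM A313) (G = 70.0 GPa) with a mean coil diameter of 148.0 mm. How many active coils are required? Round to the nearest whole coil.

15

Required rate k = F/δ = 90.1/30.7 = 2.9349 N/mm
N_a = Gd⁴/(8D³k) = (70.0×10³ × 11.3⁴)/(8 × 148.0³ × 2.9349)
    = 1.14133e+09 / 7.61135e+07 = 15 → 15 coils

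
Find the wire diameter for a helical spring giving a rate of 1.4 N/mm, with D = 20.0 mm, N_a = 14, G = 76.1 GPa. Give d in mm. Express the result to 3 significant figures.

d = (8D³N_a·k / G)^(1/4) = (8·20.0³·14·1.4 / (76.1×10³))^0.25
  = (16.484)^0.25 = 2.0149 mm

2.01 mm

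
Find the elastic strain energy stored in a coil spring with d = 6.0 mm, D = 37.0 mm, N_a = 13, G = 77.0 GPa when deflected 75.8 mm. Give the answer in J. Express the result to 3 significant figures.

54.4 J

k = Gd⁴/(8D³N_a) = (77.0×10³)(6.0⁴)/(8·37.0³·13) = 18.943 N/mm
U = ½kδ² = 0.5 × 18.943 × 75.8² = 54421 N·mm = 54.421 J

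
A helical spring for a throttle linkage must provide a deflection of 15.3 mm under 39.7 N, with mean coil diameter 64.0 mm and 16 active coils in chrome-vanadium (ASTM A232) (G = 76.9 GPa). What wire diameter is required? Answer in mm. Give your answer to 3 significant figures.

5.80 mm

Required rate k = F/δ = 39.7/15.3 = 2.5948 N/mm
d = (8D³N_a·k / G)^(1/4) = (8·64.0³·16·2.5948 / (76.9×10³))^0.25
  = (1132.2)^0.25 = 5.8007 mm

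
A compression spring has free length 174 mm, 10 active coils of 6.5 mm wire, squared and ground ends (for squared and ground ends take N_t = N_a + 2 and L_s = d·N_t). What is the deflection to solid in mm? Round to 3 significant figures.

96.0 mm

N_t = 12; L_s = 6.5·12 = 78 mm
δ_solid = L₀ − L_s = 174 − 78 = 96 mm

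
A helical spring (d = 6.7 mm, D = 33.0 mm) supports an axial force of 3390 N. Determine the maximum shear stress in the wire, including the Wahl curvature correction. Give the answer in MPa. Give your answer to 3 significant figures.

Spring index C = D/d = 33.0/6.7 = 4.9254
K_W = (4C−1)/(4C−4) + 0.615/C = 18.701/15.701 + 0.1249 = 1.3159
τ₀ = 8FD/(πd³) = 8·3390·33.0/(π·6.7³) = 894960/944.87 = 947.17 MPa
τ_max = K·τ₀ = 1.3159 × 947.17 = 1246.4 MPa

1250 MPa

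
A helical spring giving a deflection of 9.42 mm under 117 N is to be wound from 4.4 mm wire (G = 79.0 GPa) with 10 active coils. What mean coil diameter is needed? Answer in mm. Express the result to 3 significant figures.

Required rate k = F/δ = 117/9.42 = 12.42 N/mm
D = (Gd⁴/(8N_a·k))^(1/3) = (79.0×10³·4.4⁴/(8·10·12.42))^(1/3)
  = (29799.8)^(1/3) = 31.0030 mm

31.0 mm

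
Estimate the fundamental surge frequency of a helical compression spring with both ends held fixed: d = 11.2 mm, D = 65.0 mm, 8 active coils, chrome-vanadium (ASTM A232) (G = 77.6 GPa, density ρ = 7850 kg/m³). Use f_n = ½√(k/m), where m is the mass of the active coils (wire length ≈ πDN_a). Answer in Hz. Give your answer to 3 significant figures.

117 Hz

k = Gd⁴/(8D³N_a) = (77.6×10³)(11.2⁴)/(8·65.0³·8) = 69.473 N/mm = 69473 N/m
Wire length L = πDN_a = π·65.0·8 = 1633.6 mm
m = ρ·(πd²/4)·L = 7850 × 98.52×10⁻⁶ m² × 1.6336 m = 1.2634 kg
f_n = ½√(k/m) = 0.5·√(69473/1.2634) = 0.5·√(54988) = 117.25 Hz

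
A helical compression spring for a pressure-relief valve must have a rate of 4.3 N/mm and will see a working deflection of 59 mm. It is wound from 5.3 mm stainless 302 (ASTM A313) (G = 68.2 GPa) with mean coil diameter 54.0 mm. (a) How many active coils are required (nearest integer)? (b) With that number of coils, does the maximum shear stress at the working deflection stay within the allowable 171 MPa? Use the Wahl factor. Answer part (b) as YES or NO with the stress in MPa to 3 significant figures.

N_a = Gd⁴/(8D³k) = (68.2×10³)(5.3⁴)/(8·54.0³·4.3) = 9.935 → N_a = 10
Actual rate k = Gd⁴/(8D³·10) = 4.2719 N/mm
Working load F = kδ = 4.2719·59 = 252.04 N
C = 54.0/5.3 = 10.1887; K_W = (4C−1)/(4C−4)+0.615/C = 1.1420
τ_max = K_W·8FD/(πd³) = 1.1420·232.8 = 265.85 MPa
τ_max > 171 MPa → exceeds allowable

(a) 10 coils; (b) NO, τ_max = 266 MPa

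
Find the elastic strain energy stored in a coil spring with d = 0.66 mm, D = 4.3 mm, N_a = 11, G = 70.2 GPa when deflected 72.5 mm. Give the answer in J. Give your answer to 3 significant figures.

k = Gd⁴/(8D³N_a) = (70.2×10³)(0.66⁴)/(8·4.3³·11) = 1.9038 N/mm
U = ½kδ² = 0.5 × 1.9038 × 72.5² = 5003.5 N·mm = 5.0035 J

5.00 J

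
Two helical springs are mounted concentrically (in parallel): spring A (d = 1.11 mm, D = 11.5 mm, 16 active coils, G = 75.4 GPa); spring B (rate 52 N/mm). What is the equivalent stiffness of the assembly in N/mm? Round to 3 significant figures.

52.6 N/mm

k_A = Gd⁴/(8D³N_a) = (75.4×10³)(1.11⁴)/(8·11.5³·16) = 0.58798 N/mm
Parallel: k_eq = 0.58798 + 52 = 52.588 N/mm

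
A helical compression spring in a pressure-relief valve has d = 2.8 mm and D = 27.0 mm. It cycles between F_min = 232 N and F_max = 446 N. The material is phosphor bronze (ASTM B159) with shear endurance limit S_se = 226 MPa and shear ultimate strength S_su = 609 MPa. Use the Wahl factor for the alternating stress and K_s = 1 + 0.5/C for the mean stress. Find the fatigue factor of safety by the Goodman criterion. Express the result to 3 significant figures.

C = D/d = 27.0/2.8 = 9.6429; K_W = (4C−1)/(4C−4)+0.615/C = 1.1506; K_s = 1+0.5/C = 1.0519
F_a = (F_max−F_min)/2 = 107 N; F_m = (F_max+F_min)/2 = 339 N
τ_a = K_W·8F_aD/(πd³) = 1.1506 × 335.13 = 385.59 MPa
τ_m = K_s·8F_mD/(πd³) = 1.0519 × 1061.8 = 1116.8 MPa
Goodman: 1/n_f = τ_a/S_se + τ_m/S_su = 385.59/226 + 1116.8/609 = 1.70613 + 1.83386 = 3.54
n_f = 1/3.54 = 0.2825

0.282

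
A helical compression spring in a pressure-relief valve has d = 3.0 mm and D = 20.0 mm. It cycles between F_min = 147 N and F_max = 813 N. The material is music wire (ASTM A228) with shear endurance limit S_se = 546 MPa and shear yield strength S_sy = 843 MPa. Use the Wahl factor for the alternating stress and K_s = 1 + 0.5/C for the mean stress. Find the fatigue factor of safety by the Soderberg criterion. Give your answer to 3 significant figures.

C = D/d = 20.0/3.0 = 6.6667; K_W = (4C−1)/(4C−4)+0.615/C = 1.2246; K_s = 1+0.5/C = 1.0750
F_a = (F_max−F_min)/2 = 333 N; F_m = (F_max+F_min)/2 = 480 N
τ_a = K_W·8F_aD/(πd³) = 1.2246 × 628.13 = 769.21 MPa
τ_m = K_s·8F_mD/(πd³) = 1.0750 × 905.41 = 973.32 MPa
Soderberg: 1/n_f = τ_a/S_se + τ_m/S_sy = 769.21/546 + 973.32/843 = 1.40881 + 1.15459 = 2.5634
n_f = 1/2.5634 = 0.3901

0.390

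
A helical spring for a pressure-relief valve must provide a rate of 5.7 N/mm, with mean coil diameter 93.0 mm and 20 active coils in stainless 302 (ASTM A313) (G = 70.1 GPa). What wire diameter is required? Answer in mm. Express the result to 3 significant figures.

d = (8D³N_a·k / G)^(1/4) = (8·93.0³·20·5.7 / (70.1×10³))^0.25
  = (10465)^0.25 = 10.1142 mm

10.1 mm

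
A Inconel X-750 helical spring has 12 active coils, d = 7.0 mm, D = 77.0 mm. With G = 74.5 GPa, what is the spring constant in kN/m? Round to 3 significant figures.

4.08 kN/m

k = Gd⁴/(8D³N_a) = (74.5×10³ × 7.0⁴) / (8 × 77.0³ × 12)
  = 1.78874e+08 / 4.38272e+07 = 4.0814 N/mm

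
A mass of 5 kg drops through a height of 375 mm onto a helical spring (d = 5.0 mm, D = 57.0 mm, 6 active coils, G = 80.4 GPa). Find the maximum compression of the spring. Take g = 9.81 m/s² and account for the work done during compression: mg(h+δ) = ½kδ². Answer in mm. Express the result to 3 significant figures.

89.8 mm

k = Gd⁴/(8D³N_a) = (80.4×10³)(5.0⁴)/(8·57.0³·6) = 5.6529 N/mm
W = mg = 5 × 9.81 = 49.05 N
½kδ² − Wδ − Wh = 0 → δ = (W + √(W² + 2kWh))/k
δ = (49.05 + √(2405.9 + 207956))/5.6529 = (49.05 + 458.65)/5.6529 = 89.813 mm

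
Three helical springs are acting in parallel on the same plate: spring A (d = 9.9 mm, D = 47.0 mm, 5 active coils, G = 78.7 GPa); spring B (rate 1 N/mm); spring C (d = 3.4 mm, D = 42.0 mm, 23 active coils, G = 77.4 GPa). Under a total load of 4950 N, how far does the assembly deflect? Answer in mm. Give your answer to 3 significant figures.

26.9 mm

k_A = Gd⁴/(8D³N_a) = (78.7×10³)(9.9⁴)/(8·47.0³·5) = 182.04 N/mm
k_C = Gd⁴/(8D³N_a) = (77.4×10³)(3.4⁴)/(8·42.0³·23) = 0.75874 N/mm
Parallel: k_eq = 182.04 + 1 + 0.75874 = 183.8 N/mm
δ = F/k_eq = 4950/183.8 = 26.932 mm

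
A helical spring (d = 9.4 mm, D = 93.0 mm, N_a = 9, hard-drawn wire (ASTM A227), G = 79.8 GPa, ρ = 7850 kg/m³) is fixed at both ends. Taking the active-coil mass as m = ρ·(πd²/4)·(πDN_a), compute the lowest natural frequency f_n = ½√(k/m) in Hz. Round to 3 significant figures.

43.3 Hz

k = Gd⁴/(8D³N_a) = (79.8×10³)(9.4⁴)/(8·93.0³·9) = 10.758 N/mm = 10758 N/m
Wire length L = πDN_a = π·93.0·9 = 2629.5 mm
m = ρ·(πd²/4)·L = 7850 × 69.398×10⁻⁶ m² × 2.6295 m = 1.4325 kg
f_n = ½√(k/m) = 0.5·√(10758/1.4325) = 0.5·√(7510) = 43.33 Hz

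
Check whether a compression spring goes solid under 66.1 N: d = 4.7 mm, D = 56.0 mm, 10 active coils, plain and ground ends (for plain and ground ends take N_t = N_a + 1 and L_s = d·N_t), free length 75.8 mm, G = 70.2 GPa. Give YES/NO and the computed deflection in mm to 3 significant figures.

k = Gd⁴/(8D³N_a) = (70.2×10³)(4.7⁴)/(8·56.0³·10) = 2.4382 N/mm
N_t = 11; L_s = 4.7·11 = 51.7 mm; δ_solid = L₀ − L_s = 75.8 − 51.7 = 24.1 mm
δ = F/k = 66.1/2.4382 = 27.11 mm
δ ≥ δ_solid → spring goes solid

YES, δ = 27.1 mm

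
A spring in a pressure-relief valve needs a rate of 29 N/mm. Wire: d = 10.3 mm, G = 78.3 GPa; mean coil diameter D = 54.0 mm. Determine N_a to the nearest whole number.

24

N_a = Gd⁴/(8D³k) = (78.3×10³ × 10.3⁴)/(8 × 54.0³ × 29)
    = 8.81273e+08 / 3.65316e+07 = 24.12 → 24 coils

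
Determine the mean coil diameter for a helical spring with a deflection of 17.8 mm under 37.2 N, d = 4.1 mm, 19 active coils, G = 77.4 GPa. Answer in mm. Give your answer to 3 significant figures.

41.0 mm

Required rate k = F/δ = 37.2/17.8 = 2.0899 N/mm
D = (Gd⁴/(8N_a·k))^(1/3) = (77.4×10³·4.1⁴/(8·19·2.0899))^(1/3)
  = (68850.9)^(1/3) = 40.9861 mm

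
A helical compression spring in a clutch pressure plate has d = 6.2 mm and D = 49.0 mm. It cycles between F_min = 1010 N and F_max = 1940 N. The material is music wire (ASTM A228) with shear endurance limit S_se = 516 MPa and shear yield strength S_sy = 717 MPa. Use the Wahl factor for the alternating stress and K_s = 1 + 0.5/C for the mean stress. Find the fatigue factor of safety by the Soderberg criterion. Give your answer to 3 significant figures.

0.587

C = D/d = 49.0/6.2 = 7.9032; K_W = (4C−1)/(4C−4)+0.615/C = 1.1865; K_s = 1+0.5/C = 1.0633
F_a = (F_max−F_min)/2 = 465 N; F_m = (F_max+F_min)/2 = 1475 N
τ_a = K_W·8F_aD/(πd³) = 1.1865 × 243.45 = 288.85 MPa
τ_m = K_s·8F_mD/(πd³) = 1.0633 × 772.24 = 821.1 MPa
Soderberg: 1/n_f = τ_a/S_se + τ_m/S_sy = 288.85/516 + 821.1/717 = 0.55978 + 1.14518 = 1.705
n_f = 1/1.705 = 0.5865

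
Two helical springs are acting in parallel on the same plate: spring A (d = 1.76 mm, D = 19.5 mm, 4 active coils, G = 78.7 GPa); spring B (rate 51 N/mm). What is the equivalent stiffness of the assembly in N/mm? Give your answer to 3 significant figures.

54.2 N/mm

k_A = Gd⁴/(8D³N_a) = (78.7×10³)(1.76⁴)/(8·19.5³·4) = 3.1825 N/mm
Parallel: k_eq = 3.1825 + 51 = 54.183 N/mm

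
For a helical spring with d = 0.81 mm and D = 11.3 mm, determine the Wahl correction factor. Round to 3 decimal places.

1.102

C = D/d = 11.3/0.81 = 13.9506
K_W = (4C−1)/(4C−4) + 0.615/C = 54.802/51.802 + 0.0441 = 1.1020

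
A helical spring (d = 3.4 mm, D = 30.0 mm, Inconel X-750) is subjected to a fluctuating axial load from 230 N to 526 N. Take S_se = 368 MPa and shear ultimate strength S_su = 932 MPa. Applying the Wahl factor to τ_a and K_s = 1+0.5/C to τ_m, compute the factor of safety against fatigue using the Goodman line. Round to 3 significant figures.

C = D/d = 30.0/3.4 = 8.8235; K_W = (4C−1)/(4C−4)+0.615/C = 1.1656; K_s = 1+0.5/C = 1.0567
F_a = (F_max−F_min)/2 = 148 N; F_m = (F_max+F_min)/2 = 378 N
τ_a = K_W·8F_aD/(πd³) = 1.1656 × 287.66 = 335.29 MPa
τ_m = K_s·8F_mD/(πd³) = 1.0567 × 734.71 = 776.34 MPa
Goodman: 1/n_f = τ_a/S_se + τ_m/S_su = 335.29/368 + 776.34/932 = 0.91112 + 0.83299 = 1.7441
n_f = 1/1.7441 = 0.5734

0.573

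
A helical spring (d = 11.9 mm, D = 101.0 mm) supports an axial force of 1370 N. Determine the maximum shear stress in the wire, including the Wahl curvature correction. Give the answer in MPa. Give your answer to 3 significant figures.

Spring index C = D/d = 101.0/11.9 = 8.4874
K_W = (4C−1)/(4C−4) + 0.615/C = 32.950/29.950 + 0.0725 = 1.1726
τ₀ = 8FD/(πd³) = 8·1370·101.0/(π·11.9³) = 1.10696e+06/5294.1 = 209.09 MPa
τ_max = K·τ₀ = 1.1726 × 209.09 = 245.19 MPa

245 MPa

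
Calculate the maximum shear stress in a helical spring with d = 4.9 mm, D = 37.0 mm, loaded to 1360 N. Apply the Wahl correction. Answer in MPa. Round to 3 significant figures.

1300 MPa

Spring index C = D/d = 37.0/4.9 = 7.5510
K_W = (4C−1)/(4C−4) + 0.615/C = 29.204/26.204 + 0.0814 = 1.1959
τ₀ = 8FD/(πd³) = 8·1360·37.0/(π·4.9³) = 402560/369.61 = 1089.2 MPa
τ_max = K·τ₀ = 1.1959 × 1089.2 = 1302.6 MPa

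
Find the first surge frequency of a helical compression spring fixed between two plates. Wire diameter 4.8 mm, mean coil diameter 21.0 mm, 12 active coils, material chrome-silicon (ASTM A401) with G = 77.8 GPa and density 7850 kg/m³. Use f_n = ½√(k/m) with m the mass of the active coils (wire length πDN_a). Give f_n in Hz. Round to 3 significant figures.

k = Gd⁴/(8D³N_a) = (77.8×10³)(4.8⁴)/(8·21.0³·12) = 46.453 N/mm = 46453 N/m
Wire length L = πDN_a = π·21.0·12 = 791.68 mm
m = ρ·(πd²/4)·L = 7850 × 18.096×10⁻⁶ m² × 0.79168 m = 0.11246 kg
f_n = ½√(k/m) = 0.5·√(46453/0.11246) = 0.5·√(4.1307e+05) = 321.35 Hz

321 Hz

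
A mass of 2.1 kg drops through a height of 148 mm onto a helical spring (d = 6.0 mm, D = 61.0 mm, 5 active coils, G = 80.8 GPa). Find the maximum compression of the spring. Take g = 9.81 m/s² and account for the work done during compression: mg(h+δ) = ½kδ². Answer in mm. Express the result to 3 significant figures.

24.8 mm

k = Gd⁴/(8D³N_a) = (80.8×10³)(6.0⁴)/(8·61.0³·5) = 11.534 N/mm
W = mg = 2.1 × 9.81 = 20.601 N
½kδ² − Wδ − Wh = 0 → δ = (W + √(W² + 2kWh))/k
δ = (20.601 + √(424.4 + 70331))/11.534 = (20.601 + 266)/11.534 = 24.849 mm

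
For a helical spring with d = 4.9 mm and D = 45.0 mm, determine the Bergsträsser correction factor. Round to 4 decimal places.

1.1482

C = D/d = 45.0/4.9 = 9.1837
K_B = (4C+2)/(4C−3) = 38.735/33.735 = 1.1482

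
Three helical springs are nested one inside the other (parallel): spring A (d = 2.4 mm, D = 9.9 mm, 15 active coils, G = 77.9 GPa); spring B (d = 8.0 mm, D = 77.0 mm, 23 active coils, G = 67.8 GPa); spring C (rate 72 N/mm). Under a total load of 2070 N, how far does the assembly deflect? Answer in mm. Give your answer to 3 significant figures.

21.2 mm

k_A = Gd⁴/(8D³N_a) = (77.9×10³)(2.4⁴)/(8·9.9³·15) = 22.197 N/mm
k_B = Gd⁴/(8D³N_a) = (67.8×10³)(8.0⁴)/(8·77.0³·23) = 3.306 N/mm
Parallel: k_eq = 22.197 + 3.306 + 72 = 97.503 N/mm
δ = F/k_eq = 2070/97.503 = 21.23 mm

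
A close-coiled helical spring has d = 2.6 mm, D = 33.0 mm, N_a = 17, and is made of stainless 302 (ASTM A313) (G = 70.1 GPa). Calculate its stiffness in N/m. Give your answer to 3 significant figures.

655 N/m

k = Gd⁴/(8D³N_a) = (70.1×10³ × 2.6⁴) / (8 × 33.0³ × 17)
  = 3.2034e+06 / 4.88743e+06 = 0.65544 N/mm = 655.44 N/m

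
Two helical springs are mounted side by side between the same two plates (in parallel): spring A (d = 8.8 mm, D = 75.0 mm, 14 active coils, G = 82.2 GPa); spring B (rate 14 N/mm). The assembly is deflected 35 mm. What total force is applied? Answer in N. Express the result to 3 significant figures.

855 N

k_A = Gd⁴/(8D³N_a) = (82.2×10³)(8.8⁴)/(8·75.0³·14) = 10.433 N/mm
Parallel: k_eq = 10.433 + 14 = 24.433 N/mm
F = k_eq·δ = 24.433·35 = 855.15 N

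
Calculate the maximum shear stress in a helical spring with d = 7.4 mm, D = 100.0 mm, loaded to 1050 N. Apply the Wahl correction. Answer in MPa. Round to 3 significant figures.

729 MPa

Spring index C = D/d = 100.0/7.4 = 13.5135
K_W = (4C−1)/(4C−4) + 0.615/C = 53.054/50.054 + 0.0455 = 1.1054
τ₀ = 8FD/(πd³) = 8·1050·100.0/(π·7.4³) = 840000/1273 = 659.83 MPa
τ_max = K·τ₀ = 1.1054 × 659.83 = 729.41 MPa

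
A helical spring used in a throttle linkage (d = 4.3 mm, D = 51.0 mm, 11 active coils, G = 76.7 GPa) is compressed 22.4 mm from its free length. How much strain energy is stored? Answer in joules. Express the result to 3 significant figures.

0.564 J

k = Gd⁴/(8D³N_a) = (76.7×10³)(4.3⁴)/(8·51.0³·11) = 2.2463 N/mm
U = ½kδ² = 0.5 × 2.2463 × 22.4² = 563.56 N·mm = 0.56356 J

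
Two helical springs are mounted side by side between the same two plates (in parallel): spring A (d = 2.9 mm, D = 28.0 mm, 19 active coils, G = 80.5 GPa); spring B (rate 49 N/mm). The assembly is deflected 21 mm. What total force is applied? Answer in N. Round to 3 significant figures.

1060 N

k_A = Gd⁴/(8D³N_a) = (80.5×10³)(2.9⁴)/(8·28.0³·19) = 1.7064 N/mm
Parallel: k_eq = 1.7064 + 49 = 50.706 N/mm
F = k_eq·δ = 50.706·21 = 1064.8 N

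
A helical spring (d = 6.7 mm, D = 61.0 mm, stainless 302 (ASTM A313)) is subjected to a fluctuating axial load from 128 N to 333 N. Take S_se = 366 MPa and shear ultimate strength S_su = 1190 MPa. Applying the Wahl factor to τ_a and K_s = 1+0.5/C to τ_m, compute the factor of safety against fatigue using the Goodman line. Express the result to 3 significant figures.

C = D/d = 61.0/6.7 = 9.1045; K_W = (4C−1)/(4C−4)+0.615/C = 1.1601; K_s = 1+0.5/C = 1.0549
F_a = (F_max−F_min)/2 = 102.5 N; F_m = (F_max+F_min)/2 = 230.5 N
τ_a = K_W·8F_aD/(πd³) = 1.1601 × 52.938 = 61.413 MPa
τ_m = K_s·8F_mD/(πd³) = 1.0549 × 119.05 = 125.58 MPa
Goodman: 1/n_f = τ_a/S_se + τ_m/S_su = 61.413/366 + 125.58/1190 = 0.16780 + 0.10553 = 0.27333
n_f = 1/0.27333 = 3.659

3.66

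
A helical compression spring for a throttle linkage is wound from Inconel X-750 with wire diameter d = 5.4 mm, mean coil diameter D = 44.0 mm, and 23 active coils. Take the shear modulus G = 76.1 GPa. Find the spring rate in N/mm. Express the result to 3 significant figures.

4.13 N/mm

k = Gd⁴/(8D³N_a) = (76.1×10³ × 5.4⁴) / (8 × 44.0³ × 23)
  = 6.47083e+07 / 1.56739e+07 = 4.1284 N/mm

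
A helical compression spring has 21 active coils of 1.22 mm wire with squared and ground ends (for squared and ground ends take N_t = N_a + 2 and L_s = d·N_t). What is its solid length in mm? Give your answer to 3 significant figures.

28.1 mm

squared and ground ends: N_t = N_a + 2 = 21 + 2 = 23
L_s = d·N_t = 1.22 × 23 = 28.06 mm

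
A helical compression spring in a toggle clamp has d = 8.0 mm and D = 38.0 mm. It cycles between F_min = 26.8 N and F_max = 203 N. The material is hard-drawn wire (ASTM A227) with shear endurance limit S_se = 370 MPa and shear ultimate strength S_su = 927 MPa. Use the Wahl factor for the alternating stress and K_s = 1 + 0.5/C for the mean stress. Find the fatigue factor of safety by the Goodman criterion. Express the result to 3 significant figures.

C = D/d = 38.0/8.0 = 4.7500; K_W = (4C−1)/(4C−4)+0.615/C = 1.3295; K_s = 1+0.5/C = 1.1053
F_a = (F_max−F_min)/2 = 88.1 N; F_m = (F_max+F_min)/2 = 114.9 N
τ_a = K_W·8F_aD/(πd³) = 1.3295 × 16.651 = 22.137 MPa
τ_m = K_s·8F_mD/(πd³) = 1.1053 × 21.716 = 24.002 MPa
Goodman: 1/n_f = τ_a/S_se + τ_m/S_su = 22.137/370 + 24.002/927 = 0.05983 + 0.02589 = 0.08572
n_f = 1/0.08572 = 11.67

11.7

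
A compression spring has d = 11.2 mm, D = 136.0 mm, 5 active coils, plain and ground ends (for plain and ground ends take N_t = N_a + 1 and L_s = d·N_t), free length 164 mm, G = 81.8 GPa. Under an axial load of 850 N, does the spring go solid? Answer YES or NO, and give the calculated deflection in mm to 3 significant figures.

NO, δ = 66.4 mm

k = Gd⁴/(8D³N_a) = (81.8×10³)(11.2⁴)/(8·136.0³·5) = 12.792 N/mm
N_t = 6; L_s = 11.2·6 = 67.2 mm; δ_solid = L₀ − L_s = 164 − 67.2 = 96.8 mm
δ = F/k = 850/12.792 = 66.446 mm
δ < δ_solid → spring does not go solid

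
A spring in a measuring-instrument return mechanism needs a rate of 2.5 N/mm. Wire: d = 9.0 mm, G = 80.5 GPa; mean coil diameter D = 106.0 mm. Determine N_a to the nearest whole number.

22

N_a = Gd⁴/(8D³k) = (80.5×10³ × 9.0⁴)/(8 × 106.0³ × 2.5)
    = 5.2816e+08 / 2.38203e+07 = 22.17 → 22 coils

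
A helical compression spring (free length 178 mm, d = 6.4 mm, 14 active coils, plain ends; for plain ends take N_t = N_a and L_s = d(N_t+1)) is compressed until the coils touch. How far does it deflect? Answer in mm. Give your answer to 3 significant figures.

82.0 mm

N_t = 14; L_s = 6.4·15 = 96 mm
δ_solid = L₀ − L_s = 178 − 96 = 82 mm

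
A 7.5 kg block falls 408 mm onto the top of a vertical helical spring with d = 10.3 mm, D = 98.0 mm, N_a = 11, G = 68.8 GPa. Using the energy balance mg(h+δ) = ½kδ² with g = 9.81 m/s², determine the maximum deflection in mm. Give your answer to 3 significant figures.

88.4 mm

k = Gd⁴/(8D³N_a) = (68.8×10³)(10.3⁴)/(8·98.0³·11) = 9.3492 N/mm
W = mg = 7.5 × 9.81 = 73.575 N
½kδ² − Wδ − Wh = 0 → δ = (W + √(W² + 2kWh))/k
δ = (73.575 + √(5413.3 + 561302))/9.3492 = (73.575 + 752.81)/9.3492 = 88.39 mm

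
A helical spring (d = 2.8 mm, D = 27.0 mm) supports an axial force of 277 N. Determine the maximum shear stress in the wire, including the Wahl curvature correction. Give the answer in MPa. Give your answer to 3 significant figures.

Spring index C = D/d = 27.0/2.8 = 9.6429
K_W = (4C−1)/(4C−4) + 0.615/C = 37.571/34.571 + 0.0638 = 1.1506
τ₀ = 8FD/(πd³) = 8·277·27.0/(π·2.8³) = 59832/68.964 = 867.58 MPa
τ_max = K·τ₀ = 1.1506 × 867.58 = 998.2 MPa

998 MPa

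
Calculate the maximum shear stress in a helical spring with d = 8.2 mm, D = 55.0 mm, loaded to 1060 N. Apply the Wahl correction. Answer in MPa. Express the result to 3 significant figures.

329 MPa

Spring index C = D/d = 55.0/8.2 = 6.7073
K_W = (4C−1)/(4C−4) + 0.615/C = 25.829/22.829 + 0.0917 = 1.2231
τ₀ = 8FD/(πd³) = 8·1060·55.0/(π·8.2³) = 466400/1732.2 = 269.26 MPa
τ_max = K·τ₀ = 1.2231 × 269.26 = 329.33 MPa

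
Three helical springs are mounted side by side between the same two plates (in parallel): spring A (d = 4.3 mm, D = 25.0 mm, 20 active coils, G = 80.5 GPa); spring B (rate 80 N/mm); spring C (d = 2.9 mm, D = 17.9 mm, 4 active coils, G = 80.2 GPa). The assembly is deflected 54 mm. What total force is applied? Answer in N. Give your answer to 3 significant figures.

k_A = Gd⁴/(8D³N_a) = (80.5×10³)(4.3⁴)/(8·25.0³·20) = 11.009 N/mm
k_C = Gd⁴/(8D³N_a) = (80.2×10³)(2.9⁴)/(8·17.9³·4) = 30.907 N/mm
Parallel: k_eq = 11.009 + 80 + 30.907 = 121.92 N/mm
F = k_eq·δ = 121.92·54 = 6583.4 N

6580 N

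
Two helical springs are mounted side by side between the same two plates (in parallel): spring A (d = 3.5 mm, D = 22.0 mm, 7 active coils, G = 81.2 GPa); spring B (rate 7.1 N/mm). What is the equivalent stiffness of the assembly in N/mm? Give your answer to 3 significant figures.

k_A = Gd⁴/(8D³N_a) = (81.2×10³)(3.5⁴)/(8·22.0³·7) = 20.435 N/mm
Parallel: k_eq = 20.435 + 7.1 = 27.535 N/mm

27.5 N/mm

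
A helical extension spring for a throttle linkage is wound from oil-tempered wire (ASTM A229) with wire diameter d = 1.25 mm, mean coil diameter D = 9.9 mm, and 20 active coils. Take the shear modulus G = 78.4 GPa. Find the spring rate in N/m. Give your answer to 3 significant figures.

1230 N/m

k = Gd⁴/(8D³N_a) = (78.4×10³ × 1.25⁴) / (8 × 9.9³ × 20)
  = 191406 / 155248 = 1.2329 N/mm = 1232.9 N/m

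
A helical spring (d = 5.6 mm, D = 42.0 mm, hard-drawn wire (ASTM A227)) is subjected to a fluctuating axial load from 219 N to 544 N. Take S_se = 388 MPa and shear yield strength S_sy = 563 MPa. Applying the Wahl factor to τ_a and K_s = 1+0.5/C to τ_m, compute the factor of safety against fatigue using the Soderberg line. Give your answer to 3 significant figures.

1.34

C = D/d = 42.0/5.6 = 7.5000; K_W = (4C−1)/(4C−4)+0.615/C = 1.1974; K_s = 1+0.5/C = 1.0667
F_a = (F_max−F_min)/2 = 162.5 N; F_m = (F_max+F_min)/2 = 381.5 N
τ_a = K_W·8F_aD/(πd³) = 1.1974 × 98.964 = 118.5 MPa
τ_m = K_s·8F_mD/(πd³) = 1.0667 × 232.34 = 247.83 MPa
Soderberg: 1/n_f = τ_a/S_se + τ_m/S_sy = 118.5/388 + 247.83/563 = 0.30541 + 0.44019 = 0.7456
n_f = 1/0.7456 = 1.341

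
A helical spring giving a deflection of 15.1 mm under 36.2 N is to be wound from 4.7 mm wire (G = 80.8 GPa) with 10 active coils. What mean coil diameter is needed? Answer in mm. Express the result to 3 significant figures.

59.0 mm

Required rate k = F/δ = 36.2/15.1 = 2.3974 N/mm
D = (Gd⁴/(8N_a·k))^(1/3) = (80.8×10³·4.7⁴/(8·10·2.3974))^(1/3)
  = (205580)^(1/3) = 59.0193 mm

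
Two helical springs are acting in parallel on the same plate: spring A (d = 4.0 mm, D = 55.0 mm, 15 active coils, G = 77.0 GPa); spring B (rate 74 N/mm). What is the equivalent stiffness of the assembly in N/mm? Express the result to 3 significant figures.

75.0 N/mm

k_A = Gd⁴/(8D³N_a) = (77.0×10³)(4.0⁴)/(8·55.0³·15) = 0.98733 N/mm
Parallel: k_eq = 0.98733 + 74 = 74.987 N/mm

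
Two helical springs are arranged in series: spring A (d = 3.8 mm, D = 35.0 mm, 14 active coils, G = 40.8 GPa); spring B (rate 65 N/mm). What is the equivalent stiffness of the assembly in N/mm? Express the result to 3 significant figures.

k_A = Gd⁴/(8D³N_a) = (40.8×10³)(3.8⁴)/(8·35.0³·14) = 1.7716 N/mm
Series: 1/k_eq = 1/1.7716 + 1/65 = 0.57984; k_eq = 1.7246 N/mm

1.72 N/mm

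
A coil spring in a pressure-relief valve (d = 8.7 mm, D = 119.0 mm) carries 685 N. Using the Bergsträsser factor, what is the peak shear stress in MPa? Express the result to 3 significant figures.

346 MPa

Spring index C = D/d = 119.0/8.7 = 13.6782
K_B = (4C+2)/(4C−3) = 56.713/51.713 = 1.0967
τ₀ = 8FD/(πd³) = 8·685·119.0/(π·8.7³) = 652120/2068.7 = 315.22 MPa
τ_max = K·τ₀ = 1.0967 × 315.22 = 345.7 MPa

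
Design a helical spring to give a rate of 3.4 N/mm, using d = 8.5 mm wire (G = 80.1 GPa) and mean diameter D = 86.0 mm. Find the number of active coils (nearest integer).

24

N_a = Gd⁴/(8D³k) = (80.1×10³ × 8.5⁴)/(8 × 86.0³ × 3.4)
    = 4.18127e+08 / 1.73007e+07 = 24.17 → 24 coils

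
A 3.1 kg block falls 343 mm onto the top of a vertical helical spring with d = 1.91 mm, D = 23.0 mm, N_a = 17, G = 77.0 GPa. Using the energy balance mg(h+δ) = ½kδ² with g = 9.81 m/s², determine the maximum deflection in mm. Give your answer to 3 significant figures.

k = Gd⁴/(8D³N_a) = (77.0×10³)(1.91⁴)/(8·23.0³·17) = 0.6193 N/mm
W = mg = 3.1 × 9.81 = 30.411 N
½kδ² − Wδ − Wh = 0 → δ = (W + √(W² + 2kWh))/k
δ = (30.411 + √(924.83 + 12919.8))/0.6193 = (30.411 + 117.66)/0.6193 = 239.1 mm

239 mm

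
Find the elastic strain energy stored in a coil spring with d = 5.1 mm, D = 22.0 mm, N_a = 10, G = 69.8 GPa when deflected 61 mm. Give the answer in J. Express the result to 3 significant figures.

k = Gd⁴/(8D³N_a) = (69.8×10³)(5.1⁴)/(8·22.0³·10) = 55.434 N/mm
U = ½kδ² = 0.5 × 55.434 × 61² = 1.0314e+05 N·mm = 103.14 J

103 J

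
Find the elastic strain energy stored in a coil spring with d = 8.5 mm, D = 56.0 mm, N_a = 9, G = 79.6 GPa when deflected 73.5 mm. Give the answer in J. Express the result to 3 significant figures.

k = Gd⁴/(8D³N_a) = (79.6×10³)(8.5⁴)/(8·56.0³·9) = 32.862 N/mm
U = ½kδ² = 0.5 × 32.862 × 73.5² = 88764 N·mm = 88.764 J

88.8 J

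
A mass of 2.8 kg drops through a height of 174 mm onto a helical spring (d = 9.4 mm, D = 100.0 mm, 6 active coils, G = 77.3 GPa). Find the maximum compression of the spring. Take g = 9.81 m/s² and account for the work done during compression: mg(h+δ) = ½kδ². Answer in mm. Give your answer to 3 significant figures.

k = Gd⁴/(8D³N_a) = (77.3×10³)(9.4⁴)/(8·100.0³·6) = 12.573 N/mm
W = mg = 2.8 × 9.81 = 27.468 N
½kδ² − Wδ − Wh = 0 → δ = (W + √(W² + 2kWh))/k
δ = (27.468 + √(754.49 + 120187))/12.573 = (27.468 + 347.77)/12.573 = 29.844 mm

29.8 mm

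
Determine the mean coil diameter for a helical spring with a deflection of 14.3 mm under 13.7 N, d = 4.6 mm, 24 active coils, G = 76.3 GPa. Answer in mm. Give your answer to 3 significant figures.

Required rate k = F/δ = 13.7/14.3 = 0.95804 N/mm
D = (Gd⁴/(8N_a·k))^(1/3) = (76.3×10³·4.6⁴/(8·24·0.95804))^(1/3)
  = (185725)^(1/3) = 57.0545 mm

57.1 mm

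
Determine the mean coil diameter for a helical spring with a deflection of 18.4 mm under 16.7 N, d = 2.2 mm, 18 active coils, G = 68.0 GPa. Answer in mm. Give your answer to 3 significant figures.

Required rate k = F/δ = 16.7/18.4 = 0.90761 N/mm
D = (Gd⁴/(8N_a·k))^(1/3) = (68.0×10³·2.2⁴/(8·18·0.90761))^(1/3)
  = (12188.2)^(1/3) = 23.0133 mm

23.0 mm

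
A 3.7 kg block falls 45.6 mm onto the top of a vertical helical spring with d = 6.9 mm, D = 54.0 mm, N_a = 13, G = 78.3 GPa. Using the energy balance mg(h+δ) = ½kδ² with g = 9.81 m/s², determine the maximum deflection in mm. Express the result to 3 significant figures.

21.1 mm

k = Gd⁴/(8D³N_a) = (78.3×10³)(6.9⁴)/(8·54.0³·13) = 10.838 N/mm
W = mg = 3.7 × 9.81 = 36.297 N
½kδ² − Wδ − Wh = 0 → δ = (W + √(W² + 2kWh))/k
δ = (36.297 + √(1317.5 + 35876.4))/10.838 = (36.297 + 192.86)/10.838 = 21.144 mm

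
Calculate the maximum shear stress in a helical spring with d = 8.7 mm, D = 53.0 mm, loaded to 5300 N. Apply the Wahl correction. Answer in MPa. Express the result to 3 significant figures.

Spring index C = D/d = 53.0/8.7 = 6.0920
K_W = (4C−1)/(4C−4) + 0.615/C = 23.368/20.368 + 0.1010 = 1.2482
τ₀ = 8FD/(πd³) = 8·5300·53.0/(π·8.7³) = 2.2472e+06/2068.7 = 1086.3 MPa
τ_max = K·τ₀ = 1.2482 × 1086.3 = 1355.9 MPa

1360 MPa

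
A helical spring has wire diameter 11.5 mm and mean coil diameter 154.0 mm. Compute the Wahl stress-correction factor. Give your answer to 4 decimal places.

1.1065

C = D/d = 154.0/11.5 = 13.3913
K_W = (4C−1)/(4C−4) + 0.615/C = 52.565/49.565 + 0.0459 = 1.1065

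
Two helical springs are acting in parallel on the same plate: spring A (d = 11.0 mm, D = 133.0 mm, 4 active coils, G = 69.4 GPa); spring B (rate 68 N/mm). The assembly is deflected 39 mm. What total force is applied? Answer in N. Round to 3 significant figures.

3180 N

k_A = Gd⁴/(8D³N_a) = (69.4×10³)(11.0⁴)/(8·133.0³·4) = 13.497 N/mm
Parallel: k_eq = 13.497 + 68 = 81.497 N/mm
F = k_eq·δ = 81.497·39 = 3178.4 N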